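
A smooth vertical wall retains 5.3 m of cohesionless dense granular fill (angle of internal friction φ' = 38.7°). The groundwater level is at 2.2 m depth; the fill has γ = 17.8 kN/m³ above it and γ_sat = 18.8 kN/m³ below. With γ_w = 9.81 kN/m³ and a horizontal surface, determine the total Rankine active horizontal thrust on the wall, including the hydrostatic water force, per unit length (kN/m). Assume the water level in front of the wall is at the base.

K_a = tan²(45° − φ/2) = 0.2306.
γ' = 18.8 − 9.81 = 8.990 kN/m³. Depth below WT = 3.1 m.
σ'_h at WT = K_a γ d_w = 9.030 kPa; at base = 9.030 + K_a γ' × 3.1 = 15.46 kPa.
P₁ (0–2.2 m) = ½×9.030×2.2 = 9.933. P₂ (2.2–5.3 m) = ½(9.030+15.46)×3.1 = 37.95.
P_w = ½ γ_w h₂² = 0.5×9.81×3.1² = 47.14. Total = 9.933+37.95+47.14 = 95.02 kN/m.

95.0 kN/m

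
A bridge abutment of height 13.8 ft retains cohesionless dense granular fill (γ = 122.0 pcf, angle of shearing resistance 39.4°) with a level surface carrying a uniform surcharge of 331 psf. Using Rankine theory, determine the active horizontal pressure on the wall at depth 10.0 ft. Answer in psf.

K_a = (1 − sin φ)/(1 + sin φ) = 0.2234.
σ_v = γz + q = 122.0 × 10.0 + 331 = 1551 psf.
σ_h = K_a σ_v = 0.2234 × 1551 = 346.6 psf.

347 psf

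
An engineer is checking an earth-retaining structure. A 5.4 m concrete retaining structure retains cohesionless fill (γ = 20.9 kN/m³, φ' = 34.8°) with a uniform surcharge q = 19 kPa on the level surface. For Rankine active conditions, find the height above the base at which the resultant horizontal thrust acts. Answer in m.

2.03 m

K_a = 0.2733.
Triangular part P₁ = ½K_aγH² = 83.28 at H/3 = 1.800 m; rectangular part P₂ = K_a q H = 28.04 at H/2 = 2.700 m.
ȳ = (P₁·1.800 + P₂·2.700)/(P₁+P₂) = 2.027 m.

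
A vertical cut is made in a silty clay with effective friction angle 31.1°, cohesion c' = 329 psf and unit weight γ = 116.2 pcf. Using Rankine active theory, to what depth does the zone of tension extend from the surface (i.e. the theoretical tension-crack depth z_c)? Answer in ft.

10.0 ft

K_a = tan²(45° − 31.1°/2) = 0.3188; √K_a = 0.5646.
The active pressure is zero where K_a γ z = 2c√K_a, so z_c = 2c/(γ√K_a) = 2×329/(116.2×0.5646) = 10.03 ft.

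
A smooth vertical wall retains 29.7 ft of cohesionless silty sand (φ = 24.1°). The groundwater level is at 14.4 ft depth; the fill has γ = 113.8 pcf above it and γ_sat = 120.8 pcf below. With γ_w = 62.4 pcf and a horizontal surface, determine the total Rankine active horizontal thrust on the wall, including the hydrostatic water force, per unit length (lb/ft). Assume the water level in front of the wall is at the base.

K_a = tan²(45° − φ/2) = 0.4201.
γ' = 120.8 − 62.4 = 58.40 pcf. Depth below WT = 15.3 ft.
σ'_h at WT = K_a γ d_w = 688.5 psf; at base = 688.5 + K_a γ' × 15.3 = 1064 psf.
P₁ (0–14.4 ft) = ½×688.5×14.4 = 4957. P₂ (14.4–29.7 ft) = ½(688.5+1064)×15.3 = 13410.
P_w = ½ γ_w h₂² = 0.5×62.4×15.3² = 7304. Total = 4957+13410+7304 = 25670 lb/ft.

25700 lb/ft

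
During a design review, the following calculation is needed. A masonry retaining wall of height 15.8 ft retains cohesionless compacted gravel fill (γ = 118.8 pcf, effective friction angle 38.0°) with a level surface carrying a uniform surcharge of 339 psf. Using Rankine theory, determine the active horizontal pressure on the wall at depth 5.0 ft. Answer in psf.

K_a = (1 − sin φ)/(1 + sin φ) = 0.2379.
σ_v = γz + q = 118.8 × 5.0 + 339 = 933.0 psf.
σ_h = K_a σ_v = 0.2379 × 933.0 = 221.9 psf.

222 psf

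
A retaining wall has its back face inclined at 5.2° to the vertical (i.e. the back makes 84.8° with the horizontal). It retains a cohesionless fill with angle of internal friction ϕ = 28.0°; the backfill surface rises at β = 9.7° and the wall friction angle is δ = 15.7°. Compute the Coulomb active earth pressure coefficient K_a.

K_a = sin²(α+φ) / [sin²α · sin(α−δ) · (1 + √{sin(φ+δ)sin(φ−β) / (sin(α−δ)sin(α+β))})²].
With α = 84.8°, φ = 28.0°, δ = 15.7°, β = 9.7°: K_a = 0.4173.

0.417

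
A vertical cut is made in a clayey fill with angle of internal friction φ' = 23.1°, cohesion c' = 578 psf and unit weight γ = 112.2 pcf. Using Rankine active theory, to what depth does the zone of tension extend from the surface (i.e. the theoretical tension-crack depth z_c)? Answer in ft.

15.6 ft

K_a = tan²(45° − 23.1°/2) = 0.4364; √K_a = 0.6606.
The active pressure is zero where K_a γ z = 2c√K_a, so z_c = 2c/(γ√K_a) = 2×578/(112.2×0.6606) = 15.60 ft.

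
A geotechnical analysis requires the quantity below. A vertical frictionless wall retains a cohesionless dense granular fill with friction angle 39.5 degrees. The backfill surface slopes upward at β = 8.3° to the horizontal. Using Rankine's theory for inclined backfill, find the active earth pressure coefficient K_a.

K_a = cos β · (cos β − √(cos²β − cos²φ)) / (cos β + √(cos²β − cos²φ)).
cos β = 0.9895, cos φ = 0.7716, √(cos²β − cos²φ) = 0.6195.
K_a = 0.9895 × (0.9895 − 0.6195)/(0.9895 + 0.6195) = 0.2276.

0.228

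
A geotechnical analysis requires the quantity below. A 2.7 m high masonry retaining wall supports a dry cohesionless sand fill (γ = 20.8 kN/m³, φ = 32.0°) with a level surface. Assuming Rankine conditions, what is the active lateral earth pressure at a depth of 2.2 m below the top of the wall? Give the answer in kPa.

K_a = (1 − sin φ)/(1 + sin φ) = 0.3073.
σ_h = K_a γ z = 0.3073 × 20.8 × 2.2 = 14.06 kPa.

14.1 kPa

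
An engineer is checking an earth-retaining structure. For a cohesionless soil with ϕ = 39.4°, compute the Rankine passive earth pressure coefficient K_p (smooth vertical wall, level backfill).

K_p = (1 + sin φ)/(1 − sin φ) = tan²(45° + 39.4°/2) = 4.475.

4.48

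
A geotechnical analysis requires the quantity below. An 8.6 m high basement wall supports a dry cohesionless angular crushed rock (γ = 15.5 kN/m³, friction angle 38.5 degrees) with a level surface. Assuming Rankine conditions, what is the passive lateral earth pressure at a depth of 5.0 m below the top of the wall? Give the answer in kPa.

333 kPa

K_p = (1 + sin φ)/(1 − sin φ) = 4.298.
σ_h = K_p γ z = 4.298 × 15.5 × 5.0 = 333.1 kPa.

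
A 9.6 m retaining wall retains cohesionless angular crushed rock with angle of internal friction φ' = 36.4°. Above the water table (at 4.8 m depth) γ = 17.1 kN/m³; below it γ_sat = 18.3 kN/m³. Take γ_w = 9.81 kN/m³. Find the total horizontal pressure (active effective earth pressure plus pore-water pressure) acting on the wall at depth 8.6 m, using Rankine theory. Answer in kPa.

K_a = (1 − sin φ)/(1 + sin φ) = 0.2552.
γ' = 18.3 − 9.81 = 8.490 kN/m³.
Effective vertical stress at 8.6 m: σ'_v = 17.1×4.8 + 8.490×3.80 = 114.3 kPa.
σ'_h = K_a σ'_v = 0.2552 × 114.3 = 29.18 kPa; u = γ_w × 3.80 = 37.28 kPa.
Total σ_h = 29.18 + 37.28 = 66.45 kPa.

66.5 kPa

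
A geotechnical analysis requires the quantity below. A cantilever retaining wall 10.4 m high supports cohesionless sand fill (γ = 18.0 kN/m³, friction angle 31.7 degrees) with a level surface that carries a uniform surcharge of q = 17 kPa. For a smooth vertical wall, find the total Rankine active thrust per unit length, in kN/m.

358 kN/m

K_a = tan²(45° − φ/2) = 0.3111.
Soil triangle: ½ K_a γ H² = 0.5×0.3111×18.0×10.4² = 302.8 kN/m.
Surcharge rectangle: K_a q H = 0.3111×17×10.4 = 55.00 kN/m.
Total = 302.8 + 55.00 = 357.8 kN/m.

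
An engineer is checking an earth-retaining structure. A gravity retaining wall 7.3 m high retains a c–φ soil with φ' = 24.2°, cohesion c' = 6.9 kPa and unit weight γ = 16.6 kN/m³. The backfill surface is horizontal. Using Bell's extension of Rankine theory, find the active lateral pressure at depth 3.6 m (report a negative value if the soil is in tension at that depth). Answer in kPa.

K_a = (1 − sin φ)/(1 + sin φ) = 0.4185.
σ_a = K_a γ z − 2c√K_a = 0.4185×16.6×3.6 − 2×6.9×0.6469 = 16.08 kPa.

16.1 kPa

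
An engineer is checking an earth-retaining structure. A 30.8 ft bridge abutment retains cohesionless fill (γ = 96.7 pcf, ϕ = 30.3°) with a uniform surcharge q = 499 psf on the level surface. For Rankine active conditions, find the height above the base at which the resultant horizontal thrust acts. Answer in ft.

11.6 ft

K_a = 0.3293.
Triangular part P₁ = ½K_aγH² = 15100 at H/3 = 10.27 ft; rectangular part P₂ = K_a q H = 5061 at H/2 = 15.40 ft.
ȳ = (P₁·10.27 + P₂·15.40)/(P₁+P₂) = 11.56 ft.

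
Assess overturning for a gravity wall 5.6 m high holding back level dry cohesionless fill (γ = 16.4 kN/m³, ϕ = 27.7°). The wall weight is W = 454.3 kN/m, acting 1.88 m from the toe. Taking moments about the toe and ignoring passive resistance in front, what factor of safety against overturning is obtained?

4.87

K_a = tan²(45° − 27.7°/2) = 0.3653.
P_a = ½K_aγH² = 0.5×0.3653×16.4×5.6² = 93.95 kN/m, acting at H/3 = 1.867 m above the base.
Overturning moment M_o = P_a × H/3 = 93.95 × 1.867 = 175.4.
Resisting moment M_r = W × 1.88 = 454.3 × 1.88 = 854.1.
FS_overturning = M_r/M_o = 854.1/175.4 = 4.870.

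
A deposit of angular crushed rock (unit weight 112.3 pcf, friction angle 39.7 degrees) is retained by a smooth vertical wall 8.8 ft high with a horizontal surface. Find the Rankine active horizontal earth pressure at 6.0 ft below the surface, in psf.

149 psf

K_a = (1 − sin φ)/(1 + sin φ) = 0.2204.
σ_h = K_a γ z = 0.2204 × 112.3 × 6.0 = 148.5 psf.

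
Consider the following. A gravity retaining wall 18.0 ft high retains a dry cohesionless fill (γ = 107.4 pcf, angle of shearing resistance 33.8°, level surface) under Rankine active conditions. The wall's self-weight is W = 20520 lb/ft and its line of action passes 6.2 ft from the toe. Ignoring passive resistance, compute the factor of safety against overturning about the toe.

4.27

K_a = tan²(45° − 33.8°/2) = 0.2851.
P_a = ½K_aγH² = 0.5×0.2851×107.4×18.0² = 4960 lb/ft, acting at H/3 = 6.000 ft above the base.
Overturning moment M_o = P_a × H/3 = 4960 × 6.000 = 29760.
Resisting moment M_r = W × 6.2 = 20520 × 6.2 = 127200.
FS_overturning = M_r/M_o = 127200/29760 = 4.275.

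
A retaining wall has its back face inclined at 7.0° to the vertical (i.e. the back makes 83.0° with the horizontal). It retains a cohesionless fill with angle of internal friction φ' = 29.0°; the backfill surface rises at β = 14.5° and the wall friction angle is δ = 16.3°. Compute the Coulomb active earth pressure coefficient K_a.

0.457

K_a = sin²(α+φ) / [sin²α · sin(α−δ) · (1 + √{sin(φ+δ)sin(φ−β) / (sin(α−δ)sin(α+β))})²].
With α = 83.0°, φ = 29.0°, δ = 16.3°, β = 14.5°: K_a = 0.4569.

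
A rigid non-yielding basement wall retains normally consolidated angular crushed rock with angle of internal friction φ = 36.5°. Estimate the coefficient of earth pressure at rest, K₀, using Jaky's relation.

0.405

K₀ = 1 − sin φ' = 1 − sin 36.5° = 0.4052.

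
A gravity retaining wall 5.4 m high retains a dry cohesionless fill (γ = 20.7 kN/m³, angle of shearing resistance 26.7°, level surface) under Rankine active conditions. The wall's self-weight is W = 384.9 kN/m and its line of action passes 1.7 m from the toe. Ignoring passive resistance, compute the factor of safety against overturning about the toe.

K_a = tan²(45° − 26.7°/2) = 0.3800.
P_a = ½K_aγH² = 0.5×0.3800×20.7×5.4² = 114.7 kN/m, acting at H/3 = 1.800 m above the base.
Overturning moment M_o = P_a × H/3 = 114.7 × 1.800 = 206.4.
Resisting moment M_r = W × 1.7 = 384.9 × 1.7 = 654.3.
FS_overturning = M_r/M_o = 654.3/206.4 = 3.170.

3.17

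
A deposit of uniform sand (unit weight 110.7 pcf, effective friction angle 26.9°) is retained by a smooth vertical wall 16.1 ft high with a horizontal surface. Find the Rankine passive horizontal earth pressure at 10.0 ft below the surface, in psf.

K_p = (1 + sin φ)/(1 − sin φ) = 2.653.
σ_h = K_p γ z = 2.653 × 110.7 × 10.0 = 2936 psf.

2940 psf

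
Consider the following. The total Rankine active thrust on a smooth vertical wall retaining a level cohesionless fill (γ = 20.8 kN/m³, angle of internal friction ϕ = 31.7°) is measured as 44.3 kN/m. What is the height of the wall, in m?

K_a = 0.3111. P_a = ½ K_a γ H² ⇒ H = √(2P_a/(K_a γ)).
H = √(2×44.3/(0.3111×20.8)) = 3.700 m.

3.70 m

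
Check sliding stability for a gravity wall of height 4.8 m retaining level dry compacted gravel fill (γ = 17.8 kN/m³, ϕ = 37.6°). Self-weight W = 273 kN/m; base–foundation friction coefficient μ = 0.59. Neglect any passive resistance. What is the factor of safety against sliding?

K_a = tan²(45° − 37.6°/2) = 0.2421.
P_a = ½K_aγH² = 0.5×0.2421×17.8×4.8² = 49.65 kN/m, acting at H/3 = 1.600 m above the base.
FS_sliding = μW / P_a = 0.59×273 / 49.65 = 3.244.

3.24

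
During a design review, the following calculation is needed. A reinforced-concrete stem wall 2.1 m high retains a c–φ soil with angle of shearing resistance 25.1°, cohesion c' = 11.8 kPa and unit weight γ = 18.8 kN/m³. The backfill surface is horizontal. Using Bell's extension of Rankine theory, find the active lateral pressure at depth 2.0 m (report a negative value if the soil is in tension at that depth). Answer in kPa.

0.196 kPa

K_a = (1 − sin φ)/(1 + sin φ) = 0.4043.
σ_a = K_a γ z − 2c√K_a = 0.4043×18.8×2.0 − 2×11.8×0.6358 = 0.1957 kPa.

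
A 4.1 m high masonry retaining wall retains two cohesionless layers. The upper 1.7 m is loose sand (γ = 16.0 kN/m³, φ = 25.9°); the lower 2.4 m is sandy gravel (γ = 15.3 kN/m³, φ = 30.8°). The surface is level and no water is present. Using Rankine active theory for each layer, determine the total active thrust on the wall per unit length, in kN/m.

K_a1 = tan²(45°−25.9°/2) = 0.3920; K_a2 = tan²(45°−30.8°/2) = 0.3227.
Layer 1: σ at base = K_a1 γ₁ h₁ = 10.66 kPa; P₁ = ½×10.66×1.7 = 9.063.
Layer 2: σ_v at top = γ₁h₁ = 27.20; σ_h top = K_a2×27.20 = 8.778; σ_h base = K_a2×(27.20+15.3×2.4) = 20.63.
P₂ = ½(8.778+20.63)×2.4 = 35.29. Total P_a = 9.063+35.29 = 44.35 kN/m.

44.3 kN/m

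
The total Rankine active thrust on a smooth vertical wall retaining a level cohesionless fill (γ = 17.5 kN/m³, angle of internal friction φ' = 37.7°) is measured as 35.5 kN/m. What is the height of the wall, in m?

K_a = 0.2411. P_a = ½ K_a γ H² ⇒ H = √(2P_a/(K_a γ)).
H = √(2×35.5/(0.2411×17.5)) = 4.102 m.

4.10 m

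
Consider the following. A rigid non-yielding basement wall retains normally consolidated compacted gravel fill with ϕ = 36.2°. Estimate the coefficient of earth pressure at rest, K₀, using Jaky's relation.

K₀ = 1 − sin φ' = 1 − sin 36.2° = 0.4094.

0.409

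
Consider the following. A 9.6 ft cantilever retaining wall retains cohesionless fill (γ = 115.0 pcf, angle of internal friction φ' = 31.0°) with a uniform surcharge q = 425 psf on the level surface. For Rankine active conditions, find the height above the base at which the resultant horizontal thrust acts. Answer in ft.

3.90 ft

K_a = 0.3201.
Triangular part P₁ = ½K_aγH² = 1696 at H/3 = 3.200 ft; rectangular part P₂ = K_a q H = 1306 at H/2 = 4.800 ft.
ȳ = (P₁·3.200 + P₂·4.800)/(P₁+P₂) = 3.896 ft.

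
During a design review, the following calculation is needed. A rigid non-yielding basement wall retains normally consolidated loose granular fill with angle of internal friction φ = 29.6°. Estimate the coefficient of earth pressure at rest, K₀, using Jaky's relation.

0.506

K₀ = 1 − sin φ' = 1 − sin 29.6° = 0.5061.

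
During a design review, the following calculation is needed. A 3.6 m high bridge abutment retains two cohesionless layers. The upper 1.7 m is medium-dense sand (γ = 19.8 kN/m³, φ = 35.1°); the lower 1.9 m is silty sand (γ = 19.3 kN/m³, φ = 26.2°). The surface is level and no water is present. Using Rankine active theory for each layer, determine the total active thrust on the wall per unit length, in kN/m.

K_a1 = tan²(45°−35.1°/2) = 0.2698; K_a2 = tan²(45°−26.2°/2) = 0.3874.
Layer 1: σ at base = K_a1 γ₁ h₁ = 9.083 kPa; P₁ = ½×9.083×1.7 = 7.720.
Layer 2: σ_v at top = γ₁h₁ = 33.66; σ_h top = K_a2×33.66 = 13.04; σ_h base = K_a2×(33.66+19.3×1.9) = 27.25.
P₂ = ½(13.04+27.25)×1.9 = 38.28. Total P_a = 7.720+38.28 = 46.00 kN/m.

46.0 kN/m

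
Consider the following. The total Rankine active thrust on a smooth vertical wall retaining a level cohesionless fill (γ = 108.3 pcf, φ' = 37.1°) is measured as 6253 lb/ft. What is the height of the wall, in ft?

K_a = 0.2475. P_a = ½ K_a γ H² ⇒ H = √(2P_a/(K_a γ)).
H = √(2×6253/(0.2475×108.3)) = 21.60 ft.

21.6 ft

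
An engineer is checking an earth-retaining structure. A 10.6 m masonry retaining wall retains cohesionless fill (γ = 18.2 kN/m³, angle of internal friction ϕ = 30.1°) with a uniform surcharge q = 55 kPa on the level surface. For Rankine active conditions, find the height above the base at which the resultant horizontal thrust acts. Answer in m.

K_a = 0.3320.
Triangular part P₁ = ½K_aγH² = 339.5 at H/3 = 3.533 m; rectangular part P₂ = K_a q H = 193.6 at H/2 = 5.300 m.
ȳ = (P₁·3.533 + P₂·5.300)/(P₁+P₂) = 4.175 m.

4.17 m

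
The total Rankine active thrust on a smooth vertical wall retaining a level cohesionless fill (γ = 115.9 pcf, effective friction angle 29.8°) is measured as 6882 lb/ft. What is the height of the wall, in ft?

K_a = 0.3360. P_a = ½ K_a γ H² ⇒ H = √(2P_a/(K_a γ)).
H = √(2×6882/(0.3360×115.9)) = 18.80 ft.

18.8 ft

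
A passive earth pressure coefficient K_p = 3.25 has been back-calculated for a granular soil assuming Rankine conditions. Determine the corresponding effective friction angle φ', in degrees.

K_p = (1+sin φ)/(1−sin φ) ⇒ sin φ = (K_p − 1)/(K_p + 1) = 0.5294.
φ = arcsin(0.5294) = 31.97°.

32.0°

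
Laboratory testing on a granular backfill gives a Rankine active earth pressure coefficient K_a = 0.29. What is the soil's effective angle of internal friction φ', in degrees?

33.4°

K_a = tan²(45° − φ/2) ⇒ 45° − φ/2 = arctan(√0.29) = 28.30°.
φ = 2(45° − 28.30°) = 33.39°.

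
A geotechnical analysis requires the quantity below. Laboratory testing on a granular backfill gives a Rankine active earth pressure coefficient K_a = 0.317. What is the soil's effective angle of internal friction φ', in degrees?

31.2°

K_a = tan²(45° − φ/2) ⇒ 45° − φ/2 = arctan(√0.317) = 29.38°.
φ = 2(45° − 29.38°) = 31.24°.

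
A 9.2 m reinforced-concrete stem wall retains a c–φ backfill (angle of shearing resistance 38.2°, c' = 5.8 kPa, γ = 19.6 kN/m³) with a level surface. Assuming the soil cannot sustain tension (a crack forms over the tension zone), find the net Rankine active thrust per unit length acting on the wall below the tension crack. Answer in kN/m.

147 kN/m

K_a = 0.2358; √K_a = 0.4856.
Tension-crack depth z_c = 2c/(γ√K_a) = 2×5.8/(19.6×0.4856) = 1.219 m.
σ_a at base = K_a γ H − 2c√K_a = 0.2358×19.6×9.2 − 2×5.8×0.4856 = 36.88 kPa.
P_a = ½ × 36.88 × (H − z_c) = 0.5×36.88×7.981 = 147.2 kN/m.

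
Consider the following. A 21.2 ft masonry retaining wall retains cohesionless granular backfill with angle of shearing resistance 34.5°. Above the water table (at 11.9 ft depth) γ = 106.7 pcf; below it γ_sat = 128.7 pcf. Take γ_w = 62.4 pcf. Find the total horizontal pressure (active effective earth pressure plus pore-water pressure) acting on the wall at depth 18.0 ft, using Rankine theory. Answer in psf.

844 psf

K_a = (1 − sin φ)/(1 + sin φ) = 0.2768.
γ' = 128.7 − 62.4 = 66.30 pcf.
Effective vertical stress at 18.0 ft: σ'_v = 106.7×11.9 + 66.30×6.10 = 1674 psf.
σ'_h = K_a σ'_v = 0.2768 × 1674 = 463.4 psf; u = γ_w × 6.10 = 380.6 psf.
Total σ_h = 463.4 + 380.6 = 844.1 psf.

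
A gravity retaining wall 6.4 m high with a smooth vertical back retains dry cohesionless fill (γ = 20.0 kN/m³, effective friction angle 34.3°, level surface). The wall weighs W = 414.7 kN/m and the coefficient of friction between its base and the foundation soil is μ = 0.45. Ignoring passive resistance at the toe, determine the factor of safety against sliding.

1.63

K_a = tan²(45° − 34.3°/2) = 0.2792.
P_a = ½K_aγH² = 0.5×0.2792×20.0×6.4² = 114.3 kN/m, acting at H/3 = 2.133 m above the base.
FS_sliding = μW / P_a = 0.45×414.7 / 114.3 = 1.632.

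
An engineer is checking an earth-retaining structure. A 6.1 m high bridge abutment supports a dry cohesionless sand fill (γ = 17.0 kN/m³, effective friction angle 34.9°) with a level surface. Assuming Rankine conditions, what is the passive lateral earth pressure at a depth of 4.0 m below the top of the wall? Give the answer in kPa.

K_p = (1 + sin φ)/(1 − sin φ) = 3.674.
σ_h = K_p γ z = 3.674 × 17.0 × 4.0 = 249.9 kPa.

250 kPa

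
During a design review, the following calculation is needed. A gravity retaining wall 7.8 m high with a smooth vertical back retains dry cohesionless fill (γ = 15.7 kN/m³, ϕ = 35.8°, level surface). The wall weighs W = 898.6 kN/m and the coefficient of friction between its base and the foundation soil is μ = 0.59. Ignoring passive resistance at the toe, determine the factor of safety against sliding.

4.24

K_a = tan²(45° − 35.8°/2) = 0.2619.
P_a = ½K_aγH² = 0.5×0.2619×15.7×7.8² = 125.1 kN/m, acting at H/3 = 2.600 m above the base.
FS_sliding = μW / P_a = 0.59×898.6 / 125.1 = 4.239.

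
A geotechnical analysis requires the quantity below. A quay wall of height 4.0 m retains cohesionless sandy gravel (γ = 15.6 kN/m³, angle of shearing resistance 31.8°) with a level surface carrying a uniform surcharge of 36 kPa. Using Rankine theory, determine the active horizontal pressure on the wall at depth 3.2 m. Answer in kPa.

K_a = (1 − sin φ)/(1 + sin φ) = 0.3098.
σ_v = γz + q = 15.6 × 3.2 + 36 = 85.92 kPa.
σ_h = K_a σ_v = 0.3098 × 85.92 = 26.62 kPa.

26.6 kPa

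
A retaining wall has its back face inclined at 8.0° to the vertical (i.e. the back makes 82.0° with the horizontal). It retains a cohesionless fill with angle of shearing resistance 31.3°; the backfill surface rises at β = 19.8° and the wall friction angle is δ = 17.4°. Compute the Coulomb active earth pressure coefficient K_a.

K_a = sin²(α+φ) / [sin²α · sin(α−δ) · (1 + √{sin(φ+δ)sin(φ−β) / (sin(α−δ)sin(α+β))})²].
With α = 82.0°, φ = 31.3°, δ = 17.4°, β = 19.8°: K_a = 0.4779.

0.478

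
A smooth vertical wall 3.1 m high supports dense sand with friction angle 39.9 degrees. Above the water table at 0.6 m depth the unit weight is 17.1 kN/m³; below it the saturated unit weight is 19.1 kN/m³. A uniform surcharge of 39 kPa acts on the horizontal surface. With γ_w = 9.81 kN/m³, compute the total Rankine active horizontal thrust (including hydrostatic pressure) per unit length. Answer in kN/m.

K_a = tan²(45° − φ/2) = 0.2184.
γ' = 19.1 − 9.81 = 9.290 kN/m³. h₂ = H − d_w = 2.5 m.
σ'_h: at surface K_a·q = 8.519; at WT K_a(q+γd_w) = 10.76; at base K_a(q+γd_w+γ'h₂) = 15.83 kPa.
P₁ = ½(8.519+10.76)×0.6 = 5.784; P₂ = ½(10.76+15.83)×2.5 = 33.24; P_w = ½γ_w h₂² = 30.66.
Total = 5.784+33.24+30.66 = 69.68 kN/m.

69.7 kN/m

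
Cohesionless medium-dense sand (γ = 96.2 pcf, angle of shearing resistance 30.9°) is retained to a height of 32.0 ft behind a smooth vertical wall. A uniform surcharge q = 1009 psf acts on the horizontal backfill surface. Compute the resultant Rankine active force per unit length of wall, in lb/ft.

26200 lb/ft

K_a = tan²(45° − φ/2) = 0.3214.
Soil triangle: ½ K_a γ H² = 0.5×0.3214×96.2×32.0² = 15830 lb/ft.
Surcharge rectangle: K_a q H = 0.3214×1009×32.0 = 10380 lb/ft.
Total = 15830 + 10380 = 26210 lb/ft.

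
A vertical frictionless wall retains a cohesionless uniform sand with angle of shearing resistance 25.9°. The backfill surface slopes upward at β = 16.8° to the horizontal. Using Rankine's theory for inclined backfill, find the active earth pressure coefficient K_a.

K_a = cos β · (cos β − √(cos²β − cos²φ)) / (cos β + √(cos²β − cos²φ)).
cos β = 0.9573, cos φ = 0.8996, √(cos²β − cos²φ) = 0.3275.
K_a = 0.9573 × (0.9573 − 0.3275)/(0.9573 + 0.3275) = 0.4693.

0.469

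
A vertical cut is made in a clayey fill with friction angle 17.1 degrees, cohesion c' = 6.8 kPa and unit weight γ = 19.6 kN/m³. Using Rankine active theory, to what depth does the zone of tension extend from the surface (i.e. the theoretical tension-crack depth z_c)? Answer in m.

0.939 m

K_a = tan²(45° − 17.1°/2) = 0.5455; √K_a = 0.7386.
The active pressure is zero where K_a γ z = 2c√K_a, so z_c = 2c/(γ√K_a) = 2×6.8/(19.6×0.7386) = 0.9394 m.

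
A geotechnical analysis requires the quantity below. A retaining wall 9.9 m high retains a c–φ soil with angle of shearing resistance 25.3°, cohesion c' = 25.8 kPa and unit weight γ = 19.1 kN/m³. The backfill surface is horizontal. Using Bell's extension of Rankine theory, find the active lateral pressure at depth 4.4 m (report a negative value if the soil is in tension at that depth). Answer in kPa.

1.03 kPa

K_a = (1 − sin φ)/(1 + sin φ) = 0.4012.
σ_a = K_a γ z − 2c√K_a = 0.4012×19.1×4.4 − 2×25.8×0.6334 = 1.033 kPa.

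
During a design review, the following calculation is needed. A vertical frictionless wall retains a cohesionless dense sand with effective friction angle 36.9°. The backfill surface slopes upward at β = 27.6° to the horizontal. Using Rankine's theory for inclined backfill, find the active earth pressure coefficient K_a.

K_a = cos β · (cos β − √(cos²β − cos²φ)) / (cos β + √(cos²β − cos²φ)).
cos β = 0.8862, cos φ = 0.7997, √(cos²β − cos²φ) = 0.3819.
K_a = 0.8862 × (0.8862 − 0.3819)/(0.8862 + 0.3819) = 0.3524.

0.352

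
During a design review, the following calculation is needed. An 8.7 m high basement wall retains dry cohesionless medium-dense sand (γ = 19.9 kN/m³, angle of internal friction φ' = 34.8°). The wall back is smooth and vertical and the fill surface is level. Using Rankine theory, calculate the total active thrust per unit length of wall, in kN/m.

206 kN/m

K_a = tan²(45° − φ/2) = 0.2733.
P_a = ½ K_a γ H² = 0.5 × 0.2733 × 19.9 × 8.7² = 205.8 kN/m.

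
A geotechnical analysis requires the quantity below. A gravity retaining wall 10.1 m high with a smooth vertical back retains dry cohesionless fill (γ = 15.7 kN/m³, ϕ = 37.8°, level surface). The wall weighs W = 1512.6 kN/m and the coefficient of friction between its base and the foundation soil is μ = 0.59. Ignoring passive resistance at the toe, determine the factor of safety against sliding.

4.64

K_a = tan²(45° − 37.8°/2) = 0.2400.
P_a = ½K_aγH² = 0.5×0.2400×15.7×10.1² = 192.2 kN/m, acting at H/3 = 3.367 m above the base.
FS_sliding = μW / P_a = 0.59×1512.6 / 192.2 = 4.644.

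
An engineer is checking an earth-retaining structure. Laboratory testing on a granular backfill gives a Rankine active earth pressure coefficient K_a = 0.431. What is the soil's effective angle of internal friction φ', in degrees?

K_a = tan²(45° − φ/2) ⇒ 45° − φ/2 = arctan(√0.431) = 33.29°.
φ = 2(45° − 33.29°) = 23.43°.

23.4°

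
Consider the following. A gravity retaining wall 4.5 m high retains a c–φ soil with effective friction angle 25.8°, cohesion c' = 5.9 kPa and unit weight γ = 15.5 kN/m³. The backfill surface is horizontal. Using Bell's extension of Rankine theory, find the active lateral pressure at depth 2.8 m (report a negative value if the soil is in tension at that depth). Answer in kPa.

K_a = (1 − sin φ)/(1 + sin φ) = 0.3935.
σ_a = K_a γ z − 2c√K_a = 0.3935×15.5×2.8 − 2×5.9×0.6273 = 9.676 kPa.

9.68 kPa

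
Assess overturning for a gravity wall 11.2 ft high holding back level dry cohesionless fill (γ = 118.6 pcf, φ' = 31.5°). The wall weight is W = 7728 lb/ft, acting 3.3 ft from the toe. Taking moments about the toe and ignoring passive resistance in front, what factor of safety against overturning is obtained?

2.93

K_a = tan²(45° − 31.5°/2) = 0.3136.
P_a = ½K_aγH² = 0.5×0.3136×118.6×11.2² = 2333 lb/ft, acting at H/3 = 3.733 ft above the base.
Overturning moment M_o = P_a × H/3 = 2333 × 3.733 = 8710.
Resisting moment M_r = W × 3.3 = 7728 × 3.3 = 25500.
FS_overturning = M_r/M_o = 25500/8710 = 2.928.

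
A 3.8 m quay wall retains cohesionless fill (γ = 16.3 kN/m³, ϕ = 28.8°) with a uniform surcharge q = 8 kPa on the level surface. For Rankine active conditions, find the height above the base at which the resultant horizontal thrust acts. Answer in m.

K_a = 0.3498.
Triangular part P₁ = ½K_aγH² = 41.16 at H/3 = 1.267 m; rectangular part P₂ = K_a q H = 10.63 at H/2 = 1.900 m.
ȳ = (P₁·1.267 + P₂·1.900)/(P₁+P₂) = 1.397 m.

1.40 m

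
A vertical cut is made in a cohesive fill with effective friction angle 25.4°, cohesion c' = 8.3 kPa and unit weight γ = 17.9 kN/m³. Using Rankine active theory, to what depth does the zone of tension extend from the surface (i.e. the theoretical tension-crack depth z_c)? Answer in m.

K_a = tan²(45° − 25.4°/2) = 0.3996; √K_a = 0.6322.
The active pressure is zero where K_a γ z = 2c√K_a, so z_c = 2c/(γ√K_a) = 2×8.3/(17.9×0.6322) = 1.467 m.

1.47 m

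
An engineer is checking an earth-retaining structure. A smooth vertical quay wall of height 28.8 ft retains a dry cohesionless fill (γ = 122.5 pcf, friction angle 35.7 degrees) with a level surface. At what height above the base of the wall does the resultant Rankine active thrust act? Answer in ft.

9.60 ft

K_a = 0.2630.
The pressure distribution is triangular, so the resultant acts at H/3 above the base = 28.8/3 = 9.600 ft.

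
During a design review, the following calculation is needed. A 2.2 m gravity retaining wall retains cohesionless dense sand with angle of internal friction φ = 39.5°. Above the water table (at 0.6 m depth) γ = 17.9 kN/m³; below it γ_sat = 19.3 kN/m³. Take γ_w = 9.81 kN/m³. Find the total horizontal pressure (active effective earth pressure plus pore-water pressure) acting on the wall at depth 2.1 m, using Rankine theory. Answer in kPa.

K_a = (1 − sin φ)/(1 + sin φ) = 0.2224.
γ' = 19.3 − 9.81 = 9.490 kN/m³.
Effective vertical stress at 2.1 m: σ'_v = 17.9×0.6 + 9.490×1.50 = 24.97 kPa.
σ'_h = K_a σ'_v = 0.2224 × 24.97 = 5.555 kPa; u = γ_w × 1.50 = 14.71 kPa.
Total σ_h = 5.555 + 14.71 = 20.27 kPa.

20.3 kPa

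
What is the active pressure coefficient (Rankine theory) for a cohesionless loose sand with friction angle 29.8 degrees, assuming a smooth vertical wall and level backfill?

0.336

K_a = (1 − sin φ)/(1 + sin φ) = (1 − sin 29.8°)/(1 + sin 29.8°) = 0.3360.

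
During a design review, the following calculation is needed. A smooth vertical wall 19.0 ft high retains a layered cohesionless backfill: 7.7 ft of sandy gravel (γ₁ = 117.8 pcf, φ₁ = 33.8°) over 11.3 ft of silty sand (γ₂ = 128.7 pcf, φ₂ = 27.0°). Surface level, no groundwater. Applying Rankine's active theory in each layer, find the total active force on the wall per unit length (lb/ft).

7930 lb/ft

K_a1 = tan²(45°−33.8°/2) = 0.2851; K_a2 = tan²(45°−27.0°/2) = 0.3755.
Layer 1: σ at base = K_a1 γ₁ h₁ = 258.6 psf; P₁ = ½×258.6×7.7 = 995.6.
Layer 2: σ_v at top = γ₁h₁ = 907.1; σ_h top = K_a2×907.1 = 340.6; σ_h base = K_a2×(907.1+128.7×11.3) = 886.8.
P₂ = ½(340.6+886.8)×11.3 = 6935. Total P_a = 995.6+6935 = 7930 lb/ft.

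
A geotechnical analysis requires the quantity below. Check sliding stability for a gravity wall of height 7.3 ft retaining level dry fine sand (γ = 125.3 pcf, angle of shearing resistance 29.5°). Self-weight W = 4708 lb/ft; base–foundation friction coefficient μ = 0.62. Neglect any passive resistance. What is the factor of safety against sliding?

K_a = tan²(45° − 29.5°/2) = 0.3401.
P_a = ½K_aγH² = 0.5×0.3401×125.3×7.3² = 1135 lb/ft, acting at H/3 = 2.433 ft above the base.
FS_sliding = μW / P_a = 0.62×4708 / 1135 = 2.571.

2.57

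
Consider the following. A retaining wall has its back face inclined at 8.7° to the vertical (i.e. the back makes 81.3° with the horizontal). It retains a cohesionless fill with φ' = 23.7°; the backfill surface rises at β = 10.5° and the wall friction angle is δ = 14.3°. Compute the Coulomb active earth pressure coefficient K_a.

K_a = sin²(α+φ) / [sin²α · sin(α−δ) · (1 + √{sin(φ+δ)sin(φ−β) / (sin(α−δ)sin(α+β))})²].
With α = 81.3°, φ = 23.7°, δ = 14.3°, β = 10.5°: K_a = 0.5362.

0.536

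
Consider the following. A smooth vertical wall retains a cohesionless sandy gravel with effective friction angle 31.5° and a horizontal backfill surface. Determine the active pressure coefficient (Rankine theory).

K_a = (1 − sin φ)/(1 + sin φ) = (1 − sin 31.5°)/(1 + sin 31.5°) = 0.3136.

0.314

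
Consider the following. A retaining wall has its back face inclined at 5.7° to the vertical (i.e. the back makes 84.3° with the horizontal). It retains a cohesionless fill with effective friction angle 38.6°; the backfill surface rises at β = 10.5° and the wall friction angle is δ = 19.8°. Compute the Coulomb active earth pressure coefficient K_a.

K_a = sin²(α+φ) / [sin²α · sin(α−δ) · (1 + √{sin(φ+δ)sin(φ−β) / (sin(α−δ)sin(α+β))})²].
With α = 84.3°, φ = 38.6°, δ = 19.8°, β = 10.5°: K_a = 0.2836.

0.284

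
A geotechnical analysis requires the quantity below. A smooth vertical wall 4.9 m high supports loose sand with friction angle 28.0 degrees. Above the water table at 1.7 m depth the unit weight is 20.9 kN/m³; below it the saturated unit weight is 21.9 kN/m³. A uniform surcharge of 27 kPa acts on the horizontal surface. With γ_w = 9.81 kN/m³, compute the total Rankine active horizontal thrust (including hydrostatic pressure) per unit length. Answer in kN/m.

172 kN/m

K_a = tan²(45° − φ/2) = 0.3610.
γ' = 21.9 − 9.81 = 12.09 kN/m³. h₂ = H − d_w = 3.2 m.
σ'_h: at surface K_a·q = 9.748; at WT K_a(q+γd_w) = 22.58; at base K_a(q+γd_w+γ'h₂) = 36.54 kPa.
P₁ = ½(9.748+22.58)×1.7 = 27.47; P₂ = ½(22.58+36.54)×3.2 = 94.59; P_w = ½γ_w h₂² = 50.23.
Total = 27.47+94.59+50.23 = 172.3 kN/m.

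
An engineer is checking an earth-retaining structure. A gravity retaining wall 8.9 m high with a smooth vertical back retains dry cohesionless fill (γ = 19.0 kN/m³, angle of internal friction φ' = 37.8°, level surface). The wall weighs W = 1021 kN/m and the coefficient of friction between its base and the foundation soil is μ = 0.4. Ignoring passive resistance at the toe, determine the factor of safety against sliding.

2.26

K_a = tan²(45° − 37.8°/2) = 0.2400.
P_a = ½K_aγH² = 0.5×0.2400×19.0×8.9² = 180.6 kN/m, acting at H/3 = 2.967 m above the base.
FS_sliding = μW / P_a = 0.4×1021 / 180.6 = 2.261.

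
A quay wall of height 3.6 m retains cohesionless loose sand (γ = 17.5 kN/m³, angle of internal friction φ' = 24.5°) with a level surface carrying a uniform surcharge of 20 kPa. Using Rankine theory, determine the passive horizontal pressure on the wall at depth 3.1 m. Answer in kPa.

179 kPa

K_p = (1 + sin φ)/(1 − sin φ) = 2.417.
σ_v = γz + q = 17.5 × 3.1 + 20 = 74.25 kPa.
σ_h = K_p σ_v = 2.417 × 74.25 = 179.5 kPa.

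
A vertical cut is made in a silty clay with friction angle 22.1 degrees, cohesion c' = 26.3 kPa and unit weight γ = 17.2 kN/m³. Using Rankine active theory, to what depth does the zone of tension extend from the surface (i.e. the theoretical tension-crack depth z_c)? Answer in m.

K_a = tan²(45° − 22.1°/2) = 0.4533; √K_a = 0.6732.
The active pressure is zero where K_a γ z = 2c√K_a, so z_c = 2c/(γ√K_a) = 2×26.3/(17.2×0.6732) = 4.542 m.

4.54 m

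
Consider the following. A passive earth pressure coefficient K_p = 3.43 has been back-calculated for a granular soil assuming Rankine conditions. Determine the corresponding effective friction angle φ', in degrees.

33.3°

K_p = (1+sin φ)/(1−sin φ) ⇒ sin φ = (K_p − 1)/(K_p + 1) = 0.5485.
φ = arcsin(0.5485) = 33.27°.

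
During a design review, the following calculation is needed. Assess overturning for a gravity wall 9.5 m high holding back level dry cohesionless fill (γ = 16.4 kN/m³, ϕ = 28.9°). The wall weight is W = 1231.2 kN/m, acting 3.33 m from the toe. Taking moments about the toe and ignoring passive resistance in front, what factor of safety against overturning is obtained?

K_a = tan²(45° − 28.9°/2) = 0.3484.
P_a = ½K_aγH² = 0.5×0.3484×16.4×9.5² = 257.8 kN/m, acting at H/3 = 3.167 m above the base.
Overturning moment M_o = P_a × H/3 = 257.8 × 3.167 = 816.4.
Resisting moment M_r = W × 3.33 = 1231.2 × 3.33 = 4100.
FS_overturning = M_r/M_o = 4100/816.4 = 5.022.

5.02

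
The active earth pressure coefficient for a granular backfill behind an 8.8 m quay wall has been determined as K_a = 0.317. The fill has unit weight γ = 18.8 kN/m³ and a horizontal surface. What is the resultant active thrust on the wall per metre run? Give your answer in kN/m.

P = ½ K_a γ H² = 0.5 × 0.317 × 18.8 × 8.8² = 230.8 kN/m.

231 kN/m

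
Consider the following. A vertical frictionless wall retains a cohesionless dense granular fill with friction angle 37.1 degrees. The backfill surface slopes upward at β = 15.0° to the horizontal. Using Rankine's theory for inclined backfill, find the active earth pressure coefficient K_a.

0.269

K_a = cos β · (cos β − √(cos²β − cos²φ)) / (cos β + √(cos²β − cos²φ)).
cos β = 0.9659, cos φ = 0.7976, √(cos²β − cos²φ) = 0.5449.
K_a = 0.9659 × (0.9659 − 0.5449)/(0.9659 + 0.5449) = 0.2692.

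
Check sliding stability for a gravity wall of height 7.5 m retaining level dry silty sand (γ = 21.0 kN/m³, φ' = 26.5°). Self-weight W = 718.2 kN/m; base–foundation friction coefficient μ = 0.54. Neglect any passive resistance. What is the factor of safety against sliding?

1.71

K_a = tan²(45° − 26.5°/2) = 0.3829.
P_a = ½K_aγH² = 0.5×0.3829×21.0×7.5² = 226.2 kN/m, acting at H/3 = 2.500 m above the base.
FS_sliding = μW / P_a = 0.54×718.2 / 226.2 = 1.715.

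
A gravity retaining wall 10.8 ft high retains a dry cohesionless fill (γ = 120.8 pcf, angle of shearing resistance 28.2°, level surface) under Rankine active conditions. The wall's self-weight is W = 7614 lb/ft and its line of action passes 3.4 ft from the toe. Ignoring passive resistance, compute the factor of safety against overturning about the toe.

K_a = tan²(45° − 28.2°/2) = 0.3582.
P_a = ½K_aγH² = 0.5×0.3582×120.8×10.8² = 2523 lb/ft, acting at H/3 = 3.600 ft above the base.
Overturning moment M_o = P_a × H/3 = 2523 × 3.600 = 9084.
Resisting moment M_r = W × 3.4 = 7614 × 3.4 = 25890.
FS_overturning = M_r/M_o = 25890/9084 = 2.850.

2.85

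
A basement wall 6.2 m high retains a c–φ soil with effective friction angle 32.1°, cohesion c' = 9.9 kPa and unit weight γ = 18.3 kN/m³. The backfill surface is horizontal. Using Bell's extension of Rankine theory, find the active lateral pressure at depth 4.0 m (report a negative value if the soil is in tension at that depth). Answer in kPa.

K_a = (1 − sin φ)/(1 + sin φ) = 0.3060.
σ_a = K_a γ z − 2c√K_a = 0.3060×18.3×4.0 − 2×9.9×0.5532 = 11.45 kPa.

11.4 kPa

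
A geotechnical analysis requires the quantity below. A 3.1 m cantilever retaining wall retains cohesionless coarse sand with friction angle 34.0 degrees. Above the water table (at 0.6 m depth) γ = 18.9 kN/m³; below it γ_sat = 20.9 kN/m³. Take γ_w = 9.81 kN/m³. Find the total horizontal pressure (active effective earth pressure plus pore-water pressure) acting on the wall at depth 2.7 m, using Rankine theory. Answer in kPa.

K_a = (1 − sin φ)/(1 + sin φ) = 0.2827.
γ' = 20.9 − 9.81 = 11.09 kN/m³.
Effective vertical stress at 2.7 m: σ'_v = 18.9×0.6 + 11.09×2.10 = 34.63 kPa.
σ'_h = K_a σ'_v = 0.2827 × 34.63 = 9.790 kPa; u = γ_w × 2.10 = 20.60 kPa.
Total σ_h = 9.790 + 20.60 = 30.39 kPa.

30.4 kPa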